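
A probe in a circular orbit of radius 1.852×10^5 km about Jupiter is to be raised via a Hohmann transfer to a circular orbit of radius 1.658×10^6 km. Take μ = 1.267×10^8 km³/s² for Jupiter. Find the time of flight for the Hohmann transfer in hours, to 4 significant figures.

t = 68.59 hours

The Hohmann ellipse has a_t = (r₁ + r₂)/2 = 9.216×10^5 km.
Half the transfer-orbit period gives t = π√(a_t³/μ) = 2.4693×10^5 s.
Converting: 2.4693×10^5 s ÷ 3600 s/hour = 68.59 hours.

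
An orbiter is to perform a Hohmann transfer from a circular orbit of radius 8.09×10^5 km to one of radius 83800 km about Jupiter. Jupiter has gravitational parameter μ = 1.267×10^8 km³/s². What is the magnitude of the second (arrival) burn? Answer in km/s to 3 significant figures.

Semi-major axis of the transfer orbit: a_t = (8.090×10^5 + 83800)/2 = 4.464×10^5 km.
Circular speed at r = 83800 km: v_c = √(μ/r) = 38.884 km/s.
Transfer-orbit speed at the same r (vis-viva, a = a_t): v_t = √[μ(2/r − 1/a_t)] = 52.345 km/s.
Δv₂ = |v_t − v_c| = |52.345 − 38.884| = 13.46 km/s.

Δv₂ = 13.5 km/s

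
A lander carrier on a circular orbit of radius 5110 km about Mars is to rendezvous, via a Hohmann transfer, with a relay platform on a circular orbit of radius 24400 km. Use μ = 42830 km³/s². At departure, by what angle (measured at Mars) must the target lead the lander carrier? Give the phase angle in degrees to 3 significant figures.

Transfer-ellipse semi-major axis a_t = (r₁ + r₂)/2 = (5110 + 24400)/2 = 14755 km.
The half-period of the transfer ellipse is t = π√(a_t³/μ) = 27207 s.
The target's mean motion on its circular orbit is ω₂ = √(μ/r₂³) = 5.4299×10^-5 rad/s.
Angle swept by the target during transfer: ω₂·t = 1.4773 rad = 84.64°.
Arrival is 180° from departure on the ellipse, so φ = 180° − 84.64° = 95.4°.

φ = 95.4°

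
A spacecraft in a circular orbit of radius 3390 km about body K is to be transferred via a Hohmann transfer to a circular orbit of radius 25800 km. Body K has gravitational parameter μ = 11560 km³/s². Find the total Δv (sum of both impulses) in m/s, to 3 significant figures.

Δv = 955 m/s

The Hohmann ellipse has a_t = (r₁ + r₂)/2 = 14595 km.
Circular speed at r₁: v₁ = √(μ/r₁) = √(11560/3390) = 1.84663 km/s.
On the transfer ellipse at r₁, vis-viva gives v_p = √[μ(2/r₁ − 1/a_t)] = 2.45520 km/s.
First burn Δv₁ = |v_p − v₁| = 0.60857 km/s.
At r₂, v₂ = √(μ/r₂) = 0.66937 km/s.
Transfer-orbit speed at r₂: v_a = √[μ(2/r₂ − 1/a_t)] = 0.32260 km/s.
Second burn Δv₂ = |v₂ − v_a| = 0.34677 km/s.
Total Δv = Δv₁ + Δv₂ = 0.9553 km/s.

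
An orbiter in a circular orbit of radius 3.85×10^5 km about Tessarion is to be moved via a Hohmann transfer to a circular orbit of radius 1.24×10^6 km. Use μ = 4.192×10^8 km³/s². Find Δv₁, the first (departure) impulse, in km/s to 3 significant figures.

Δv₁ = 7.77 km/s

Transfer-ellipse semi-major axis a_t = (r₁ + r₂)/2 = (3.850×10^5 + 1.240×10^6)/2 = 8.125×10^5 km.
On the circular orbit at r = 3.850×10^5 km, v_c = √(μ/r) = 32.997 km/s.
Vis-viva on the transfer ellipse at r = 3.850×10^5 km gives v_t = √[μ(2/r − 1/a_t)] = 40.764 km/s.
Δv₁ = |v_t − v_c| = |40.764 − 32.997| = 7.767 km/s.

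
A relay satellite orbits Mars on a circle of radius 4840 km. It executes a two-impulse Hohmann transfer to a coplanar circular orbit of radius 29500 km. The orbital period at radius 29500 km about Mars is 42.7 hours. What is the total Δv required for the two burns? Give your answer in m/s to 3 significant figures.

Δv = 1490 m/s

From Kepler's third law T² = 4π²r³/μ at r = 29500 km, T = 42.7 hours = 42.7 × 3600 s = 1.5372×10^5 s: μ = 4π²r³/T² = 42890.9 km³/s².
The Hohmann ellipse has a_t = (r₁ + r₂)/2 = 17170 km.
Circular speed at r₁: v₁ = √(μ/r₁) = √(42890.9/4840) = 2.9769 km/s.
On the transfer ellipse at r₁, v² = μ(2/r − 1/a) gives v_p = √[μ(2/r₁ − 1/a_t)] = 3.9020 km/s.
First burn Δv₁ = |v_p − v₁| = 0.9251 km/s.
At r₂, v₂ = √(μ/r₂) = 1.2058 km/s.
Transfer-orbit speed at r₂: v_a = √[μ(2/r₂ − 1/a_t)] = 0.64019 km/s.
Second burn Δv₂ = |v₂ − v_a| = 0.5656 km/s.
Total Δv = Δv₁ + Δv₂ = 1.491 km/s.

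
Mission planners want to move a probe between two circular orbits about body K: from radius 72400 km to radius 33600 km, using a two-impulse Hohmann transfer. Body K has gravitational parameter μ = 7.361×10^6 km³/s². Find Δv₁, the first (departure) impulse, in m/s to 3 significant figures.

Δv₁ = 2050 m/s

The Hohmann ellipse has a_t = (r₁ + r₂)/2 = 53000 km.
Circular speed at r = 72400 km: v_c = √(μ/r) = 10.083 km/s.
Vis-viva on the transfer ellipse at r = 72400 km gives v_t = √[μ(2/r − 1/a_t)] = 8.0284 km/s.
Δv₁ = |v_t − v_c| = |8.0284 − 10.083| = 2.055 km/s.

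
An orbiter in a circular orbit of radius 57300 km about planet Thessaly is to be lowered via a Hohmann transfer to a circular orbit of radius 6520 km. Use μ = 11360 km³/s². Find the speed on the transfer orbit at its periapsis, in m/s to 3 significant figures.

v = 1770 m/s

Semi-major axis of the transfer orbit: a_t = (57300 + 6520)/2 = 31910 km.
The periapsis of the transfer ellipse is at r = 6520 km.
Vis-viva: v = √[μ(2/r − 1/a_t)] = √[11360 × (2/6520 − 1/31910)] = 1.769 km/s.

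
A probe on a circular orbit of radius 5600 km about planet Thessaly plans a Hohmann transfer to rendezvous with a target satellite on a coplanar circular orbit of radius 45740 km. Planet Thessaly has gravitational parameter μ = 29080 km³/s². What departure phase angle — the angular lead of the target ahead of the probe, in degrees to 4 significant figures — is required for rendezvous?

Transfer-ellipse semi-major axis a_t = (r₁ + r₂)/2 = (5600 + 45740)/2 = 25670 km.
Transfer time t = π√(a_t³/μ) = 75769 s.
The target's mean motion on its circular orbit is ω₂ = √(μ/r₂³) = 1.7432×10^-5 rad/s.
Angle swept by the target during transfer: ω₂·t = 1.3208 rad = 75.68°.
The probe traverses 180° on the transfer ellipse, so the target must lead by 180° − 75.68° = 104.3°.

φ = 104.3°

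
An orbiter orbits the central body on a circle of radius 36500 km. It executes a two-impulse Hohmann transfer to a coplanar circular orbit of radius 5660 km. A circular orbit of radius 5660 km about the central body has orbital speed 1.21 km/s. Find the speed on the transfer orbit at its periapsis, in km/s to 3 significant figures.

From the circular-orbit relation v² = μ/r at r = 5660 km: μ = v²r = (1.21)² × 5660 = 8286.81 km³/s².
The Hohmann ellipse has a_t = (r₁ + r₂)/2 = 21080 km.
At periapsis, r = 5660 km.
Vis-viva: v = √[μ(2/r − 1/a_t)] = √[8286.81 × (2/5660 − 1/21080)] = 1.592 km/s.

v = 1.59 km/s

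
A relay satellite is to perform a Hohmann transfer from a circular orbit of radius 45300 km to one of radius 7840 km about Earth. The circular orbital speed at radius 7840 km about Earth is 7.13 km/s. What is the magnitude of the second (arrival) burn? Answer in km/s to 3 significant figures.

From the circular-orbit relation v² = μ/r at r = 7840 km: μ = v²r = (7.13)² × 7840 = 3.98561×10^5 km³/s².
Semi-major axis of the transfer orbit: a_t = (45300 + 7840)/2 = 26570 km.
On the circular orbit at r = 7840 km, v_c = √(μ/r) = 7.130 km/s.
Transfer-orbit speed at the same r (vis-viva, a = a_t): v_t = √[μ(2/r − 1/a_t)] = 9.310 km/s.
Δv₂ = |v_t − v_c| = |9.310 − 7.130| = 2.180 km/s.

Δv₂ = 2.18 km/s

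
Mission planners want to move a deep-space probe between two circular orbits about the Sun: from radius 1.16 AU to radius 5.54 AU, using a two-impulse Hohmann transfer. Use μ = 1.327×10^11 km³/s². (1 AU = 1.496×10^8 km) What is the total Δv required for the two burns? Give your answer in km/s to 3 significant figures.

In km: r₁ = 1.16 × 1.496×10^8 = 1.73536×10^8 km; r₂ = 5.54 × 1.496×10^8 = 8.28784×10^8 km.
Transfer-ellipse semi-major axis a_t = (r₁ + r₂)/2 = (1.73536×10^8 + 8.28784×10^8)/2 = 5.0116×10^8 km.
At r₁ the circular-orbit speed is v₁ = √(μ/r₁) = 27.653 km/s.
Transfer-orbit speed at r₁ (vis-viva equation): v_p = √[μ(2/r₁ − 1/a_t)] = 35.561 km/s.
First burn Δv₁ = |v_p − v₁| = 7.908 km/s.
At r₂, v₂ = √(μ/r₂) = 12.654 km/s.
Transfer-orbit speed at r₂: v_a = √[μ(2/r₂ − 1/a_t)] = 7.4460 km/s.
Second burn Δv₂ = |v₂ − v_a| = 5.208 km/s.
Total Δv = Δv₁ + Δv₂ = 13.12 km/s.

Δv = 13.1 km/s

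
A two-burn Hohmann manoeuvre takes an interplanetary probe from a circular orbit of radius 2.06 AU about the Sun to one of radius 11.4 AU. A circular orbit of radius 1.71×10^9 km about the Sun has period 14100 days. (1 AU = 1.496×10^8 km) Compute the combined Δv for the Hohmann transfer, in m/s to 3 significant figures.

From Kepler's third law T² = 4π²r³/μ at r = 1.71×10^9 km, T = 14100 days = 14100 × 86400 s = 1.21824×10^9 s: μ = 4π²r³/T² = 1.33009×10^11 km³/s².
In km: r₁ = 2.06 × 1.496×10^8 = 3.08176×10^8 km; r₂ = 11.4 × 1.496×10^8 = 1.70544×10^9 km.
Transfer-ellipse semi-major axis a_t = (r₁ + r₂)/2 = (3.08176×10^8 + 1.70544×10^9)/2 = 1.006808×10^9 km.
At r₁ the circular-orbit speed is v₁ = √(μ/r₁) = 20.775 km/s.
Transfer-orbit speed at r₁ (vis-viva): v_p = √[μ(2/r₁ − 1/a_t)] = 27.039 km/s.
First burn Δv₁ = |v_p − v₁| = 6.264 km/s.
Circular speed at r₂: v₂ = √(μ/r₂) = 8.831 km/s.
Transfer-orbit speed at r₂: v_a = √[μ(2/r₂ − 1/a_t)] = 4.886 km/s.
Second burn Δv₂ = |v₂ − v_a| = 3.945 km/s.
Total Δv = Δv₁ + Δv₂ = 10.21 km/s.

Δv = 10200 m/s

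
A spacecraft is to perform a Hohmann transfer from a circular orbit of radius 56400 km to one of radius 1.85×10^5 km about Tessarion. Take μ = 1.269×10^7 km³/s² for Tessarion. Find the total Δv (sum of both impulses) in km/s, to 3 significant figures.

Semi-major axis of the transfer orbit: a_t = (56400 + 1.850×10^5)/2 = 1.207×10^5 km.
Circular speed at r₁: v₁ = √(μ/r₁) = √(1.269×10^7/56400) = 15.00 km/s.
On the transfer ellipse at r₁, vis-viva gives v_p = √[μ(2/r₁ − 1/a_t)] = 18.57 km/s.
First burn Δv₁ = |v_p − v₁| = 3.570 km/s.
Circular speed at r₂: v₂ = √(μ/r₂) = 8.282 km/s.
Transfer-orbit speed at r₂: v_a = √[μ(2/r₂ − 1/a_t)] = 5.661 km/s.
Second burn Δv₂ = |v₂ − v_a| = 2.621 km/s.
Total Δv = Δv₁ + Δv₂ = 6.191 km/s.

Δv = 6.19 km/s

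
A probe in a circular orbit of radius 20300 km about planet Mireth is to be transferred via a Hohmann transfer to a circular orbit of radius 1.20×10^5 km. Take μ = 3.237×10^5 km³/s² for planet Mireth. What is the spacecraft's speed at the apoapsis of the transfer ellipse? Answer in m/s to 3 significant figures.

v = 884 m/s

Semi-major axis of the transfer orbit: a_t = (20300 + 1.200×10^5)/2 = 70150 km.
At apoapsis, r = 1.200×10^5 km.
Applying v² = μ(2/r − 1/a_t): v = 0.8835 km/s.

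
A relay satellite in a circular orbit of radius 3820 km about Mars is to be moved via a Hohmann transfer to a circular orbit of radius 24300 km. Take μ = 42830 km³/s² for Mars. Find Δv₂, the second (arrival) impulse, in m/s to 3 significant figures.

Transfer-ellipse semi-major axis a_t = (r₁ + r₂)/2 = (3820 + 24300)/2 = 14060 km.
Circular speed at r = 24300 km: v_c = √(μ/r) = 1.3276 km/s.
Transfer-orbit speed at the same r (vis-viva, a = a_t): v_t = √[μ(2/r − 1/a_t)] = 0.69201 km/s.
Δv₂ = |v_t − v_c| = |0.69201 − 1.3276| = 0.6356 km/s.

Δv₂ = 636 m/s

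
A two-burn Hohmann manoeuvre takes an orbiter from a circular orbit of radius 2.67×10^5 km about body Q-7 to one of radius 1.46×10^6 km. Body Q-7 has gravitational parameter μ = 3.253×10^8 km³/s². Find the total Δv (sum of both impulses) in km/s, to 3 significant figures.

The Hohmann ellipse has a_t = (r₁ + r₂)/2 = 8.635×10^5 km.
Circular speed at r₁: v₁ = √(μ/r₁) = √(3.253×10^8/2.670×10^5) = 34.905 km/s.
Transfer-orbit speed at r₁ (vis-viva): v_p = √[μ(2/r₁ − 1/a_t)] = 45.387 km/s.
First burn Δv₁ = |v_p − v₁| = 10.48 km/s.
At r₂, v₂ = √(μ/r₂) = 14.927 km/s.
Transfer-orbit speed at r₂: v_a = √[μ(2/r₂ − 1/a_t)] = 8.3002 km/s.
Second burn Δv₂ = |v₂ − v_a| = 6.627 km/s.
Total Δv = Δv₁ + Δv₂ = 17.11 km/s.

Δv = 17.1 km/s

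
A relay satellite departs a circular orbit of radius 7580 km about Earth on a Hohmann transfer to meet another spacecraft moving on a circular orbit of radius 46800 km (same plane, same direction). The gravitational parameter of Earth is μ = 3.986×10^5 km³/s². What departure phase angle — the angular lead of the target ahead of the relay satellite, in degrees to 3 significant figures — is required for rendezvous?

Transfer-ellipse semi-major axis a_t = (r₁ + r₂)/2 = (7580 + 46800)/2 = 27190 km.
Transfer time t = π√(a_t³/μ) = 22310 s.
Target angular speed ω₂ = √(μ/r₂³) = 6.2359×10^-5 rad/s.
Angle swept by the target during transfer: ω₂·t = 1.3912 rad = 79.71°.
Arrival is 180° from departure on the ellipse, so φ = 180° − 79.71° = 100°.

φ = 100°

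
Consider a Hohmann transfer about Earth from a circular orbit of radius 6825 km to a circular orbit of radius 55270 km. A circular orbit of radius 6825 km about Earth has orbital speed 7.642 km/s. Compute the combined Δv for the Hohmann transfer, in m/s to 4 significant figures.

From the circular-orbit relation v² = μ/r at r = 6825 km: μ = v²r = (7.642)² × 6825 = 3.98581×10^5 km³/s².
The Hohmann ellipse has a_t = (r₁ + r₂)/2 = 31047.5 km.
Circular speed at r₁: v₁ = √(μ/r₁) = √(3.98581×10^5/6825) = 7.64200 km/s.
On the transfer ellipse at r₁, vis-viva gives v_p = √[μ(2/r₁ − 1/a_t)] = 10.1962 km/s.
First burn Δv₁ = |v_p − v₁| = 2.5542 km/s.
Circular speed at r₂: v₂ = √(μ/r₂) = 2.685429 km/s.
Transfer-orbit speed at r₂: v_a = √[μ(2/r₂ − 1/a_t)] = 1.259075 km/s.
Second burn Δv₂ = |v₂ − v_a| = 1.4264 km/s.
Total Δv = Δv₁ + Δv₂ = 3.981 km/s.

Δv = 3981 m/s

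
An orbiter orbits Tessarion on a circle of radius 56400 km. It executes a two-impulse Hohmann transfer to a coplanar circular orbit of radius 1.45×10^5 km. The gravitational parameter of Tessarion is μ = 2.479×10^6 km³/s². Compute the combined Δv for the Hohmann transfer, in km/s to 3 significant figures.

Transfer-ellipse semi-major axis a_t = (r₁ + r₂)/2 = (56400 + 1.450×10^5)/2 = 1.007×10^5 km.
Circular speed at r₁: v₁ = √(μ/r₁) = √(2.479×10^6/56400) = 6.630 km/s.
Transfer-orbit speed at r₁ (vis-viva): v_p = √[μ(2/r₁ − 1/a_t)] = 7.956 km/s.
First burn Δv₁ = |v_p − v₁| = 1.326 km/s.
Circular speed at r₂: v₂ = √(μ/r₂) = 4.1348 km/s.
Transfer-orbit speed at r₂: v_a = √[μ(2/r₂ − 1/a_t)] = 3.0944 km/s.
Second burn Δv₂ = |v₂ − v_a| = 1.040 km/s.
Total Δv = Δv₁ + Δv₂ = 2.366 km/s.

Δv = 2.37 km/s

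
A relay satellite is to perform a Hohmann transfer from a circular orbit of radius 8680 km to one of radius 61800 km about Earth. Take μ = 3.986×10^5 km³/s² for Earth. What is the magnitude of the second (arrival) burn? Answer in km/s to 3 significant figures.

Δv₂ = 1.28 km/s

Semi-major axis of the transfer orbit: a_t = (8680 + 61800)/2 = 35240 km.
Circular speed at r = 61800 km: v_c = √(μ/r) = 2.5397 km/s.
Transfer-orbit speed at the same r (vis-viva, a = a_t): v_t = √[μ(2/r − 1/a_t)] = 1.2604 km/s.
Δv₂ = |v_t − v_c| = |1.2604 − 2.5397| = 1.279 km/s.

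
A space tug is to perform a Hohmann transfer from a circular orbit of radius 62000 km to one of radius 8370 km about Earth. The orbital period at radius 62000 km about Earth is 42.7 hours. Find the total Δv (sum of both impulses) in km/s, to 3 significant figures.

Δv = 3.56 km/s

From Kepler's third law T² = 4π²r³/μ at r = 62000 km, T = 42.7 hours = 42.7 × 3600 s = 1.5372×10^5 s: μ = 4π²r³/T² = 3.98175×10^5 km³/s².
Semi-major axis of the transfer orbit: a_t = (62000 + 8370)/2 = 35185 km.
Circular speed at r₁: v₁ = √(μ/r₁) = √(3.98175×10^5/62000) = 2.5342 km/s.
Transfer-orbit speed at r₁ (vis-viva): v_a = √[μ(2/r₁ − 1/a_t)] = 1.2360 km/s.
First burn Δv₁ = |v_a − v₁| = 1.2982 km/s.
Circular speed at r₂: v₂ = √(μ/r₂) = 6.8972 km/s.
Transfer-orbit speed at r₂: v_p = √[μ(2/r₂ − 1/a_t)] = 9.1557 km/s.
Second burn Δv₂ = |v₂ − v_p| = 2.2585 km/s.
Total Δv = Δv₁ + Δv₂ = 3.557 km/s.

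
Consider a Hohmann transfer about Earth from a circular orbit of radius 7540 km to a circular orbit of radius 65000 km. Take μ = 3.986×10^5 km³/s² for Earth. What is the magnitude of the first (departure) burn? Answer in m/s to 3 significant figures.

Δv₁ = 2460 m/s

Semi-major axis of the transfer orbit: a_t = (7540 + 65000)/2 = 36270 km.
Circular speed at r = 7540 km: v_c = √(μ/r) = 7.2708 km/s.
Transfer-orbit speed at the same r (vis-viva, a = a_t): v_t = √[μ(2/r − 1/a_t)] = 9.7334 km/s.
Δv₁ = |v_t − v_c| = |9.7334 − 7.2708| = 2.463 km/s.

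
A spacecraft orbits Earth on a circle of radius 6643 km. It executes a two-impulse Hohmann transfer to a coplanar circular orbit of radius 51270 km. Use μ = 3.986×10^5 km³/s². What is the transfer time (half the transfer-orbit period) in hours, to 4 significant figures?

t = 6.811 hours

The Hohmann ellipse has a_t = (r₁ + r₂)/2 = 28956.5 km.
Transfer time t = π√(a_t³/μ) = π√((28956.5)³ / 3.986×10^5) = 24520 s.
Converting: 24520 s ÷ 3600 s/hour = 6.811 hours.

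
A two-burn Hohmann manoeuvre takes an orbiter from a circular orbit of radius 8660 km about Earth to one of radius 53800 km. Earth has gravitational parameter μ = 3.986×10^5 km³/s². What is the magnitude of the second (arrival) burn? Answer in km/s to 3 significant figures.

Δv₂ = 1.29 km/s

Semi-major axis of the transfer orbit: a_t = (8660 + 53800)/2 = 31230 km.
On the circular orbit at r = 53800 km, v_c = √(μ/r) = 2.722 km/s.
Transfer-orbit speed at the same r (vis-viva, a = a_t): v_t = √[μ(2/r − 1/a_t)] = 1.433 km/s.
Δv₂ = |v_t − v_c| = |1.433 − 2.722| = 1.289 km/s.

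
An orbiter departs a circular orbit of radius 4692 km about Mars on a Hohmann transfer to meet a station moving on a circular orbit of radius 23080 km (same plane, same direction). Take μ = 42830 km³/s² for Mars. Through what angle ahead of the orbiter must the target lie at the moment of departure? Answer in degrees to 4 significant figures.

φ = 96.00°

Transfer-ellipse semi-major axis a_t = (r₁ + r₂)/2 = (4692 + 23080)/2 = 13886 km.
Transfer time t = π√(a_t³/μ) = 24840 s.
Target angular speed ω₂ = √(μ/r₂³) = 5.902×10^-5 rad/s.
Angle swept by the target during transfer: ω₂·t = 1.466 rad = 84.00°.
Arrival is 180° from departure on the ellipse, so φ = 180° − 84.00° = 96.00°.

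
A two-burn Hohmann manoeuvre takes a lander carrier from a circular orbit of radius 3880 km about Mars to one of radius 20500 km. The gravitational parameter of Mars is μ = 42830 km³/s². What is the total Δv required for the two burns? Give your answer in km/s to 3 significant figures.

Δv = 1.62 km/s

The Hohmann ellipse has a_t = (r₁ + r₂)/2 = 12190 km.
Circular speed at r₁: v₁ = √(μ/r₁) = √(42830/3880) = 3.32245 km/s.
Transfer-orbit speed at r₁ (vis-viva equation): v_p = √[μ(2/r₁ − 1/a_t)] = 4.30857 km/s.
First burn Δv₁ = |v_p − v₁| = 0.9861 km/s.
Circular speed at r₂: v₂ = √(μ/r₂) = 1.44543 km/s.
Transfer-orbit speed at r₂: v_a = √[μ(2/r₂ − 1/a_t)] = 0.815476 km/s.
Second burn Δv₂ = |v₂ − v_a| = 0.6300 km/s.
Total Δv = Δv₁ + Δv₂ = 1.616 km/s.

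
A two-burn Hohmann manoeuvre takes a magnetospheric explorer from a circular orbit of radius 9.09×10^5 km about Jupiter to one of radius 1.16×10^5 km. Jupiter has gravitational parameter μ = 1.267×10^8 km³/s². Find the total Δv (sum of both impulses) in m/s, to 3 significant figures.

The Hohmann ellipse has a_t = (r₁ + r₂)/2 = 5.125×10^5 km.
Circular speed at r₁: v₁ = √(μ/r₁) = √(1.267×10^8/9.090×10^5) = 11.8061 km/s.
Transfer-orbit speed at r₁ (v² = μ(2/r − 1/a)): v_a = √[μ(2/r₁ − 1/a_t)] = 5.61679 km/s.
First burn Δv₁ = |v_a − v₁| = 6.1893 km/s.
Circular speed at r₂: v₂ = √(μ/r₂) = 33.049 km/s.
Transfer-orbit speed at r₂: v_p = √[μ(2/r₂ − 1/a_t)] = 44.014 km/s.
Second burn Δv₂ = |v₂ − v_p| = 10.965 km/s.
Δv = Δv₁ + Δv₂ = 6.1893 + 10.965 = 17.15 km/s.

Δv = 17200 m/s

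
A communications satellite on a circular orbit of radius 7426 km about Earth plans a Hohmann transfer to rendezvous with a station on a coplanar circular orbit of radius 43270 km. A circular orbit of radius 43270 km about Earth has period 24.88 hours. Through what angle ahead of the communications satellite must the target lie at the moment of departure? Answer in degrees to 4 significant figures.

From Kepler's third law T² = 4π²r³/μ at r = 43270 km, T = 24.88 hours = 24.88 × 3600 s = 89568 s: μ = 4π²r³/T² = 3.98671×10^5 km³/s².
Transfer-ellipse semi-major axis a_t = (r₁ + r₂)/2 = (7426 + 43270)/2 = 25348 km.
Transfer time t = π√(a_t³/μ) = 20080 s.
The target's mean motion on its circular orbit is ω₂ = √(μ/r₂³) = 7.015×10^-5 rad/s.
Angle swept by the target during transfer: ω₂·t = 1.4086 rad = 80.71°.
The communications satellite traverses 180° on the transfer ellipse, so the target must lead by 180° − 80.71° = 99.29°.

φ = 99.29°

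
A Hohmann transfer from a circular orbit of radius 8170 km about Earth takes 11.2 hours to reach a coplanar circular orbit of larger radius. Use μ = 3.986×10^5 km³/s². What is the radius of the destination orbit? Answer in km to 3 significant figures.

Transfer time t = 11.2 hours = 40320 s, and t = π√(a_t³/μ).
So a_t = (μ t²/π²)^(1/3) = (3.986×10^5 × (40320)² / π²)^(1/3) = 40342 km.
Since a_t = (r₁ + r₂)/2, r₂ = 2a_t − r₁ = 2×40342 − 8170 = 72514 km.

r₂ = 72500 km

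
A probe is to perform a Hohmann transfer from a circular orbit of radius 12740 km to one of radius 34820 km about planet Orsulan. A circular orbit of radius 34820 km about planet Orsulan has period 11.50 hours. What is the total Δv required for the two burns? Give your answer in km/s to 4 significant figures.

From Kepler's third law T² = 4π²r³/μ at r = 34820 km, T = 11.50 hours = 11.50 × 3600 s = 41400 s: μ = 4π²r³/T² = 9.72401×10^5 km³/s².
Transfer-ellipse semi-major axis a_t = (r₁ + r₂)/2 = (12740 + 34820)/2 = 23780 km.
Circular speed at r₁: v₁ = √(μ/r₁) = √(9.72401×10^5/12740) = 8.73651 km/s.
On the transfer ellipse at r₁, vis-viva equation gives v_p = √[μ(2/r₁ − 1/a_t)] = 10.5717 km/s.
First burn Δv₁ = |v_p − v₁| = 1.835 km/s.
At r₂, v₂ = √(μ/r₂) = 5.285 km/s.
Transfer-orbit speed at r₂: v_a = √[μ(2/r₂ − 1/a_t)] = 3.868 km/s.
Second burn Δv₂ = |v₂ − v_a| = 1.417 km/s.
Δv = Δv₁ + Δv₂ = 1.835 + 1.417 = 3.252 km/s.

Δv = 3.252 km/s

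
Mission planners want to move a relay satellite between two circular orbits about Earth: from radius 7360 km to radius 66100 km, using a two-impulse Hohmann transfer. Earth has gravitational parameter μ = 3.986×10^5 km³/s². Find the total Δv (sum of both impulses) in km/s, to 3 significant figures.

Semi-major axis of the transfer orbit: a_t = (7360 + 66100)/2 = 36730 km.
At r₁ the circular-orbit speed is v₁ = √(μ/r₁) = 7.359185 km/s.
On the transfer ellipse at r₁, v² = μ(2/r − 1/a) gives v_p = √[μ(2/r₁ − 1/a_t)] = 9.872338 km/s.
First burn Δv₁ = |v_p − v₁| = 2.5132 km/s.
At r₂, v₂ = √(μ/r₂) = 2.45566 km/s.
Transfer-orbit speed at r₂: v_a = √[μ(2/r₂ − 1/a_t)] = 1.09925 km/s.
Second burn Δv₂ = |v₂ − v_a| = 1.3564 km/s.
Total Δv = Δv₁ + Δv₂ = 3.870 km/s.

Δv = 3.87 km/s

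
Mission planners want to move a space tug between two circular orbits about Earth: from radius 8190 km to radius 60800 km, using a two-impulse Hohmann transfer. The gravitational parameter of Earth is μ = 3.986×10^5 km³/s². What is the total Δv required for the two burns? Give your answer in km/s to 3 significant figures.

Semi-major axis of the transfer orbit: a_t = (8190 + 60800)/2 = 34495 km.
Circular speed at r₁: v₁ = √(μ/r₁) = √(3.986×10^5/8190) = 6.9763 km/s.
On the transfer ellipse at r₁, vis-viva gives v_p = √[μ(2/r₁ − 1/a_t)] = 9.2619 km/s.
First burn Δv₁ = |v_p − v₁| = 2.2856 km/s.
At r₂, v₂ = √(μ/r₂) = 2.56045 km/s.
Transfer-orbit speed at r₂: v_a = √[μ(2/r₂ − 1/a_t)] = 1.24762 km/s.
Second burn Δv₂ = |v₂ − v_a| = 1.3128 km/s.
Δv = Δv₁ + Δv₂ = 2.2856 + 1.3128 = 3.598 km/s.

Δv = 3.60 km/s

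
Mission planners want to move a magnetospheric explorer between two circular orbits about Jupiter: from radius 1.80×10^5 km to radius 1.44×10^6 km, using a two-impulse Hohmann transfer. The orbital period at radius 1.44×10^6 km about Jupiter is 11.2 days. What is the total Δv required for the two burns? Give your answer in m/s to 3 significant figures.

From Kepler's third law T² = 4π²r³/μ at r = 1.44×10^6 km, T = 11.2 days = 11.2 × 86400 s = 9.6768×10^5 s: μ = 4π²r³/T² = 1.25888×10^8 km³/s².
Transfer-ellipse semi-major axis a_t = (r₁ + r₂)/2 = (1.800×10^5 + 1.440×10^6)/2 = 8.100×10^5 km.
At r₁ the circular-orbit speed is v₁ = √(μ/r₁) = 26.446 km/s.
On the transfer ellipse at r₁, v² = μ(2/r − 1/a) gives v_p = √[μ(2/r₁ − 1/a_t)] = 35.261 km/s.
First burn Δv₁ = |v_p − v₁| = 8.815 km/s.
Circular speed at r₂: v₂ = √(μ/r₂) = 9.350 km/s.
Transfer-orbit speed at r₂: v_a = √[μ(2/r₂ − 1/a_t)] = 4.408 km/s.
Second burn Δv₂ = |v₂ − v_a| = 4.942 km/s.
Δv = Δv₁ + Δv₂ = 8.815 + 4.942 = 13.76 km/s.

Δv = 13800 m/s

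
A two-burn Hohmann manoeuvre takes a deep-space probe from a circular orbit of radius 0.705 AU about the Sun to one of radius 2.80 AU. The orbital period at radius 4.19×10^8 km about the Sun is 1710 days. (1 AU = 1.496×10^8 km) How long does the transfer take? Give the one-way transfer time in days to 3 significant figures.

t = 423 days

From Kepler's third law T² = 4π²r³/μ at r = 4.19×10^8 km, T = 1710 days = 1710 × 86400 s = 1.47744×10^8 s: μ = 4π²r³/T² = 1.33040×10^11 km³/s².
In km: r₁ = 0.705 × 1.496×10^8 = 1.05468×10^8 km; r₂ = 2.80 × 1.496×10^8 = 4.1888×10^8 km.
Transfer-ellipse semi-major axis a_t = (r₁ + r₂)/2 = (1.05468×10^8 + 4.1888×10^8)/2 = 2.62174×10^8 km.
By Kepler's third law the transfer-orbit period is T = 2π√(a_t³/μ), so t = T/2 = 3.656×10^7 s.
Converting: 3.656×10^7 s ÷ 86400 s/day = 423 days.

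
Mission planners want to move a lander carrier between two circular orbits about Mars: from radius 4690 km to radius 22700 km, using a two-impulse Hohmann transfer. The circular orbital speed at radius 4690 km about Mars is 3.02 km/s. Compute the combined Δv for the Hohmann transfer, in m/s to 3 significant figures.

Δv = 1440 m/s

From the circular-orbit relation v² = μ/r at r = 4690 km: μ = v²r = (3.02)² × 4690 = 42774.7 km³/s².
The Hohmann ellipse has a_t = (r₁ + r₂)/2 = 13695 km.
At r₁ the circular-orbit speed is v₁ = √(μ/r₁) = 3.02000 km/s.
Transfer-orbit speed at r₁ (vis-viva): v_p = √[μ(2/r₁ − 1/a_t)] = 3.88811 km/s.
First burn Δv₁ = |v_p − v₁| = 0.86811 km/s.
At r₂, v₂ = √(μ/r₂) = 1.372715 km/s.
Transfer-orbit speed at r₂: v_a = √[μ(2/r₂ − 1/a_t)] = 0.8033149 km/s.
Second burn Δv₂ = |v₂ − v_a| = 0.56940 km/s.
Δv = Δv₁ + Δv₂ = 0.86811 + 0.56940 = 1.438 km/s.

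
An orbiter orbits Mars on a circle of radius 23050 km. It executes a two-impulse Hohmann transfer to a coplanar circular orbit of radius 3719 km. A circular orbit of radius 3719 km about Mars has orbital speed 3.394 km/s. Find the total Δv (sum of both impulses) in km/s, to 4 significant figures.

Δv = 1.705 km/s

From the circular-orbit relation v² = μ/r at r = 3719 km: μ = v²r = (3.394)² × 3719 = 42840.0 km³/s².
Transfer-ellipse semi-major axis a_t = (r₁ + r₂)/2 = (23050 + 3719)/2 = 13384.5 km.
At r₁ the circular-orbit speed is v₁ = √(μ/r₁) = 1.3633 km/s.
Transfer-orbit speed at r₁ (vis-viva equation): v_a = √[μ(2/r₁ − 1/a_t)] = 0.71862 km/s.
First burn Δv₁ = |v_a − v₁| = 0.6447 km/s.
At r₂, v₂ = √(μ/r₂) = 3.394 km/s.
Transfer-orbit speed at r₂: v_p = √[μ(2/r₂ − 1/a_t)] = 4.454 km/s.
Second burn Δv₂ = |v₂ − v_p| = 1.060 km/s.
Total Δv = Δv₁ + Δv₂ = 1.705 km/s.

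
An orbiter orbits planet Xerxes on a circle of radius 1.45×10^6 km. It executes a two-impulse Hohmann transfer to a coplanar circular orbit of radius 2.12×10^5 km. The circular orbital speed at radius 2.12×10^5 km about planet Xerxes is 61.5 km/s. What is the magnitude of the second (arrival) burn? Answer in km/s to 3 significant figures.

Δv₂ = 19.7 km/s

From the circular-orbit relation v² = μ/r at r = 2.12×10^5 km: μ = v²r = (61.5)² × 2.12×10^5 = 8.01837×10^8 km³/s².
The Hohmann ellipse has a_t = (r₁ + r₂)/2 = 8.310×10^5 km.
On the circular orbit at r = 2.120×10^5 km, v_c = √(μ/r) = 61.50 km/s.
Vis-viva on the transfer ellipse at r = 2.120×10^5 km gives v_t = √[μ(2/r − 1/a_t)] = 81.24 km/s.
Δv₂ = |v_t − v_c| = |81.24 − 61.50| = 19.74 km/s.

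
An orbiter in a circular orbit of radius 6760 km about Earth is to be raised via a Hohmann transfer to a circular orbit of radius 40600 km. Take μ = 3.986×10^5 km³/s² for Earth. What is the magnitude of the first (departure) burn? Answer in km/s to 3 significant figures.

Δv₁ = 2.38 km/s

Semi-major axis of the transfer orbit: a_t = (6760 + 40600)/2 = 23680 km.
On the circular orbit at r = 6760 km, v_c = √(μ/r) = 7.6788 km/s.
Vis-viva on the transfer ellipse at r = 6760 km gives v_t = √[μ(2/r − 1/a_t)] = 10.055 km/s.
Δv₁ = |v_t − v_c| = |10.055 − 7.6788| = 2.376 km/s.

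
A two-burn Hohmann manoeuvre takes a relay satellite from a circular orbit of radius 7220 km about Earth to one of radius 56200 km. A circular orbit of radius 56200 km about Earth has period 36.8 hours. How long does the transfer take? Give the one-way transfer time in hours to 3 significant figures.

From Kepler's third law T² = 4π²r³/μ at r = 56200 km, T = 36.8 hours = 36.8 × 3600 s = 1.3248×10^5 s: μ = 4π²r³/T² = 3.99271×10^5 km³/s².
Semi-major axis of the transfer orbit: a_t = (7220 + 56200)/2 = 31710 km.
By Kepler's third law the transfer-orbit period is T = 2π√(a_t³/μ), so t = T/2 = 28070 s.
Converting: 28070 s ÷ 3600 s/hour = 7.80 hours.

t = 7.80 hours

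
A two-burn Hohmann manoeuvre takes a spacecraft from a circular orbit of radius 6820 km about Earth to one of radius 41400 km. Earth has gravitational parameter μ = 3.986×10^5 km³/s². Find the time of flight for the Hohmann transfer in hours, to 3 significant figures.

t = 5.17 hours

Semi-major axis of the transfer orbit: a_t = (6820 + 41400)/2 = 24110 km.
By Kepler's third law the transfer-orbit period is T = 2π√(a_t³/μ), so t = T/2 = 18628 s.
Converting: 18628 s ÷ 3600 s/hour = 5.17 hours.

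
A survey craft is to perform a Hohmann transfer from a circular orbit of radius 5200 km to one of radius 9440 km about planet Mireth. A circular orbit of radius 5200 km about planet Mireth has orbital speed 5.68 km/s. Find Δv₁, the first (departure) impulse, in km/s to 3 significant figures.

From the circular-orbit relation v² = μ/r at r = 5200 km: μ = v²r = (5.68)² × 5200 = 1.67764×10^5 km³/s².
Semi-major axis of the transfer orbit: a_t = (5200 + 9440)/2 = 7320 km.
On the circular orbit at r = 5200 km, v_c = √(μ/r) = 5.6800 km/s.
Vis-viva on the transfer ellipse at r = 5200 km gives v_t = √[μ(2/r − 1/a_t)] = 6.4503 km/s.
Δv₁ = |v_t − v_c| = |6.4503 − 5.6800| = 0.7703 km/s.

Δv₁ = 0.770 km/s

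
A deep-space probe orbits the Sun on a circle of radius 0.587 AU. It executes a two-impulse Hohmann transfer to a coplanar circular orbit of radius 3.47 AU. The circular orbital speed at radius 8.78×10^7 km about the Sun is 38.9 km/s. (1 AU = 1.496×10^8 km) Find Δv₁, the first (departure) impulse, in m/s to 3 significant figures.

Δv₁ = 12000 m/s

From the circular-orbit relation v² = μ/r at r = 8.78×10^7 km: μ = v²r = (38.9)² × 8.78×10^7 = 1.32860×10^11 km³/s².
In km: r₁ = 0.587 × 1.496×10^8 = 8.78152×10^7 km; r₂ = 3.47 × 1.496×10^8 = 5.19112×10^8 km.
Semi-major axis of the transfer orbit: a_t = (8.78152×10^7 + 5.19112×10^8)/2 = 3.034636×10^8 km.
On the circular orbit at r = 8.78152×10^7 km, v_c = √(μ/r) = 38.897 km/s.
Vis-viva on the transfer ellipse at r = 8.78152×10^7 km gives v_t = √[μ(2/r − 1/a_t)] = 50.873 km/s.
Δv₁ = |v_t − v_c| = |50.873 − 38.897| = 11.98 km/s.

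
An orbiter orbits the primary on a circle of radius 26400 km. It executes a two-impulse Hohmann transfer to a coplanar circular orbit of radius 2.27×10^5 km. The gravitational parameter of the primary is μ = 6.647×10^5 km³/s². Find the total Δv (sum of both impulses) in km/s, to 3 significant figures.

The Hohmann ellipse has a_t = (r₁ + r₂)/2 = 1.267×10^5 km.
At r₁ the circular-orbit speed is v₁ = √(μ/r₁) = 5.0178 km/s.
On the transfer ellipse at r₁, vis-viva equation gives v_p = √[μ(2/r₁ − 1/a_t)] = 6.7164 km/s.
First burn Δv₁ = |v_p − v₁| = 1.699 km/s.
At r₂, v₂ = √(μ/r₂) = 1.7112 km/s.
Transfer-orbit speed at r₂: v_a = √[μ(2/r₂ − 1/a_t)] = 0.78111 km/s.
Second burn Δv₂ = |v₂ − v_a| = 0.9301 km/s.
Δv = Δv₁ + Δv₂ = 1.699 + 0.9301 = 2.629 km/s.

Δv = 2.63 km/s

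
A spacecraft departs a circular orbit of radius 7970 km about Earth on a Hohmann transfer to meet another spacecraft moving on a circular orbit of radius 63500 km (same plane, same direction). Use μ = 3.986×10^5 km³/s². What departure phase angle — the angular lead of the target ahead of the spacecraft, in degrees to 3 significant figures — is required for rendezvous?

φ = 104°

Transfer-ellipse semi-major axis a_t = (r₁ + r₂)/2 = (7970 + 63500)/2 = 35735 km.
Transfer time t = π√(a_t³/μ) = 33610 s.
The target's mean motion on its circular orbit is ω₂ = √(μ/r₂³) = 3.946×10^-5 rad/s.
Angle swept by the target during transfer: ω₂·t = 1.3263 rad = 75.99°.
Arrival is 180° from departure on the ellipse, so φ = 180° − 75.99° = 104°.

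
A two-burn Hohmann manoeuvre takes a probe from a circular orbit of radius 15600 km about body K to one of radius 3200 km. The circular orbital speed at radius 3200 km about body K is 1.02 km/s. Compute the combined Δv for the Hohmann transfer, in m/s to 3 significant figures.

Δv = 486 m/s

From the circular-orbit relation v² = μ/r at r = 3200 km: μ = v²r = (1.02)² × 3200 = 3329.28 km³/s².
Transfer-ellipse semi-major axis a_t = (r₁ + r₂)/2 = (15600 + 3200)/2 = 9400 km.
At r₁ the circular-orbit speed is v₁ = √(μ/r₁) = 0.46197 km/s.
On the transfer ellipse at r₁, v² = μ(2/r − 1/a) gives v_a = √[μ(2/r₁ − 1/a_t)] = 0.26954 km/s.
First burn Δv₁ = |v_a − v₁| = 0.1924 km/s.
Circular speed at r₂: v₂ = √(μ/r₂) = 1.020 km/s.
Transfer-orbit speed at r₂: v_p = √[μ(2/r₂ − 1/a_t)] = 1.314 km/s.
Second burn Δv₂ = |v₂ − v_p| = 0.2940 km/s.
Total Δv = Δv₁ + Δv₂ = 0.4864 km/s.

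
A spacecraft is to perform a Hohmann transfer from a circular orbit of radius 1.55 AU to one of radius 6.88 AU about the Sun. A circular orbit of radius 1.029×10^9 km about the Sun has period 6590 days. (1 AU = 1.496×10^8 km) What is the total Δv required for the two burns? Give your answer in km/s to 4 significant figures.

From Kepler's third law T² = 4π²r³/μ at r = 1.029×10^9 km, T = 6590 days = 6590 × 86400 s = 5.69376×10^8 s: μ = 4π²r³/T² = 1.32681×10^11 km³/s².
In km: r₁ = 1.55 × 1.496×10^8 = 2.3188×10^8 km; r₂ = 6.88 × 1.496×10^8 = 1.029248×10^9 km.
Semi-major axis of the transfer orbit: a_t = (2.3188×10^8 + 1.029248×10^9)/2 = 6.30564×10^8 km.
At r₁ the circular-orbit speed is v₁ = √(μ/r₁) = 23.92 km/s.
Transfer-orbit speed at r₁ (vis-viva equation): v_p = √[μ(2/r₁ − 1/a_t)] = 30.56 km/s.
First burn Δv₁ = |v_p − v₁| = 6.640 km/s.
Circular speed at r₂: v₂ = √(μ/r₂) = 11.354 km/s.
Transfer-orbit speed at r₂: v_a = √[μ(2/r₂ − 1/a_t)] = 6.8851 km/s.
Second burn Δv₂ = |v₂ − v_a| = 4.469 km/s.
Total Δv = Δv₁ + Δv₂ = 11.11 km/s.

Δv = 11.11 km/s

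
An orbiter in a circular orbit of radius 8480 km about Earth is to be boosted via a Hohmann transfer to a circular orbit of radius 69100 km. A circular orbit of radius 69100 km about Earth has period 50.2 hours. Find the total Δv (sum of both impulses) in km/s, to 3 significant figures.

Δv = 3.57 km/s

From Kepler's third law T² = 4π²r³/μ at r = 69100 km, T = 50.2 hours = 50.2 × 3600 s = 1.8072×10^5 s: μ = 4π²r³/T² = 3.98824×10^5 km³/s².
Semi-major axis of the transfer orbit: a_t = (8480 + 69100)/2 = 38790 km.
Circular speed at r₁: v₁ = √(μ/r₁) = √(3.98824×10^5/8480) = 6.858 km/s.
On the transfer ellipse at r₁, vis-viva gives v_p = √[μ(2/r₁ − 1/a_t)] = 9.153 km/s.
First burn Δv₁ = |v_p − v₁| = 2.295 km/s.
At r₂, v₂ = √(μ/r₂) = 2.402 km/s.
Transfer-orbit speed at r₂: v_a = √[μ(2/r₂ − 1/a_t)] = 1.123 km/s.
Second burn Δv₂ = |v₂ − v_a| = 1.279 km/s.
Total Δv = Δv₁ + Δv₂ = 3.574 km/s.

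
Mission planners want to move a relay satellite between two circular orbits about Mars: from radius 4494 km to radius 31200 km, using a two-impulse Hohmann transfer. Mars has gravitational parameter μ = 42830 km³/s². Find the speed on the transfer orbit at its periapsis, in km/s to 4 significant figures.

The Hohmann ellipse has a_t = (r₁ + r₂)/2 = 17847 km.
At periapsis, r = 4494 km.
From the vis-viva equation, v = √[μ(2/r − 1/a_t)] = 4.082 km/s.

v = 4.082 km/s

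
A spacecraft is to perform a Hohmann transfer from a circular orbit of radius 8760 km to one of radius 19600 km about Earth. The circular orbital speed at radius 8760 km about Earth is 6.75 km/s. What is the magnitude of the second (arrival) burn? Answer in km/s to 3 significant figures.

From the circular-orbit relation v² = μ/r at r = 8760 km: μ = v²r = (6.75)² × 8760 = 3.99128×10^5 km³/s².
Semi-major axis of the transfer orbit: a_t = (8760 + 19600)/2 = 14180 km.
Circular speed at r = 19600 km: v_c = √(μ/r) = 4.5126 km/s.
Vis-viva on the transfer ellipse at r = 19600 km gives v_t = √[μ(2/r − 1/a_t)] = 3.5468 km/s.
Δv₂ = |v_t − v_c| = |3.5468 − 4.5126| = 0.9658 km/s.

Δv₂ = 0.966 km/s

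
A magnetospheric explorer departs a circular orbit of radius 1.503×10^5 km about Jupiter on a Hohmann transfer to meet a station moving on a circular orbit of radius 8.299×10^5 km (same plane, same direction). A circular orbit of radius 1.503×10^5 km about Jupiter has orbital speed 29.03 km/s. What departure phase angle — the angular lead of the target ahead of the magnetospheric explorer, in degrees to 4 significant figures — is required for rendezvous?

φ = 98.31°

From the circular-orbit relation v² = μ/r at r = 1.503×10^5 km: μ = v²r = (29.03)² × 1.503×10^5 = 1.26664×10^8 km³/s².
The Hohmann ellipse has a_t = (r₁ + r₂)/2 = 4.901×10^5 km.
Transfer time t = π√(a_t³/μ) = 95775 s.
The target's mean motion on its circular orbit is ω₂ = √(μ/r₂³) = 1.4886×10^-5 rad/s.
Angle swept by the target during transfer: ω₂·t = 1.4257 rad = 81.69°.
The magnetospheric explorer traverses 180° on the transfer ellipse, so the target must lead by 180° − 81.69° = 98.31°.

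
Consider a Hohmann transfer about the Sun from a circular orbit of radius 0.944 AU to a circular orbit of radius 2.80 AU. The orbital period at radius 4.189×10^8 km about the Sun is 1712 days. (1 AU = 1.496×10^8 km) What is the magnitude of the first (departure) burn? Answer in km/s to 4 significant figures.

From Kepler's third law T² = 4π²r³/μ at r = 4.189×10^8 km, T = 1712 days = 1712 × 86400 s = 1.479168×10^8 s: μ = 4π²r³/T² = 1.32634×10^11 km³/s².
In km: r₁ = 0.944 × 1.496×10^8 = 1.412224×10^8 km; r₂ = 2.80 × 1.496×10^8 = 4.1888×10^8 km.
The Hohmann ellipse has a_t = (r₁ + r₂)/2 = 2.800512×10^8 km.
On the circular orbit at r = 1.412224×10^8 km, v_c = √(μ/r) = 30.646 km/s.
Transfer-orbit speed at the same r (vis-viva, a = a_t): v_t = √[μ(2/r − 1/a_t)] = 37.480 km/s.
Δv₁ = |v_t − v_c| = |37.480 − 30.646| = 6.834 km/s.

Δv₁ = 6.834 km/s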